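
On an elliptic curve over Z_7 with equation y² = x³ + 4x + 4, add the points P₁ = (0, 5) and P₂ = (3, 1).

(5, 4)

(0, 5) + (3, 1). λ = (1 - 5)/(3 - 0) ≡ 3/3 mod 7. 3⁻¹ ≡ 5 (mod 7) since 3·5 = 15 ≡ 1, so λ ≡ 1.
  x = λ² - 0 - 3 = 1 - 3 ≡ 5; y = λ·(0 - 5) - 5 ≡ 4. → (5, 4)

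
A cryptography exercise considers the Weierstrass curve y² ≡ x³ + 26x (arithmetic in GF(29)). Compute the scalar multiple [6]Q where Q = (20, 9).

(24, 8)

Double-and-add on 6 = (110)₂. Start with Q = (20, 9) for the leading 1-bit.
double: tangent at (20, 9): λ = (3·20² + 26)/(2·9) ≡ 8/18. 18⁻¹ ≡ 21 (mod 29) since 18·21 = 378 ≡ 1, so λ ≡ 8·21 ≡ 23.
  x = λ² - 20 - 20 = 529 - 40 ≡ 25; y = λ·(20 - 25) - 9 ≡ 21. → (25, 21)
add Q: (25, 21) + (20, 9). λ = (9 - 21)/(20 - 25) ≡ 17/24 mod 29. 24⁻¹ ≡ 23 (mod 29) since 24·23 = 552 ≡ 1, so λ ≡ 14.
  x = λ² - 25 - 20 = 196 - 45 ≡ 6; y = λ·(25 - 6) - 21 ≡ 13. → (6, 13)
double: tangent at (6, 13): λ = (3·6² + 26)/(2·13) ≡ 18/26. 26⁻¹ ≡ 19 (mod 29), so λ ≡ 18·19 ≡ 23.
  x = λ² - 6 - 6 = 529 - 12 ≡ 24; y = λ·(6 - 24) - 13 ≡ 8. → (24, 8)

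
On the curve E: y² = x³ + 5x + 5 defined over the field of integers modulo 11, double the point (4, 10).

(4, 1)

tangent at (4, 10): λ = (3·4² + 5)/(2·10) ≡ 9/9. 9⁻¹ ≡ 5 (mod 11), so λ ≡ 9·5 ≡ 1.
  x = λ² - 4 - 4 = 1 - 8 ≡ 4; y = λ·(4 - 4) - 10 ≡ 1. → (4, 1)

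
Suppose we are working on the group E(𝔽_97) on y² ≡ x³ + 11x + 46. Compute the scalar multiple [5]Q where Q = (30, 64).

(21, 41)

Repeated addition: build up to 5Q.
2Q: tangent at (30, 64): λ = (3·30² + 11)/(2·64) ≡ 92/31. 31⁻¹ ≡ 72 (mod 97), so λ ≡ 92·72 ≡ 28.
  x = λ² - 30 - 30 = 784 - 60 ≡ 45; y = λ·(30 - 45) - 64 ≡ 1. → (45, 1)
3Q: (45, 1) + (30, 64). λ = (64 - 1)/(30 - 45) ≡ 63/82 mod 97. 82⁻¹ ≡ 84 (mod 97), so λ ≡ 54.
  x = λ² - 45 - 30 = 2916 - 75 ≡ 28; y = λ·(45 - 28) - 1 ≡ 44. → (28, 44)
4Q: (28, 44) + (30, 64). λ = (64 - 44)/(30 - 28) ≡ 20/2 mod 97. 2⁻¹ ≡ 49 (mod 97), so λ ≡ 10.
  x = λ² - 28 - 30 = 100 - 58 ≡ 42; y = λ·(28 - 42) - 44 ≡ 10. → (42, 10)
5Q: (42, 10) + (30, 64). λ = (64 - 10)/(30 - 42) ≡ 54/85 mod 97. 85⁻¹ ≡ 8 (mod 97) since 85·8 = 680 ≡ 1, so λ ≡ 44.
  x = λ² - 42 - 30 = 1936 - 72 ≡ 21; y = λ·(42 - 21) - 10 ≡ 41. → (21, 41)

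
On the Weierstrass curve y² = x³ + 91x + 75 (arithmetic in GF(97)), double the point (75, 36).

(91, 63)

tangent at (75, 36): λ = (3·75² + 91)/(2·36) ≡ 88/72. 72⁻¹ ≡ 31 (mod 97), so λ ≡ 88·31 ≡ 12.
  x = λ² - 75 - 75 = 144 - 150 ≡ 91; y = λ·(75 - 91) - 36 ≡ 63. → (91, 63)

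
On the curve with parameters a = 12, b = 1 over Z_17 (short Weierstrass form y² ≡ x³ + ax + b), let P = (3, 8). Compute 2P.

(2, 4)

tangent at (3, 8): λ = (3·3² + 12)/(2·8) ≡ 5/16. 16⁻¹ ≡ 16 (mod 17) since 16·16 = 256 ≡ 1, so λ ≡ 5·16 ≡ 12.
  x = λ² - 3 - 3 = 144 - 6 ≡ 2; y = λ·(3 - 2) - 8 ≡ 4. → (2, 4)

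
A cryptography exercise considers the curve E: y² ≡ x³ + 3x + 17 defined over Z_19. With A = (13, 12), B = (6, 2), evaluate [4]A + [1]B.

(13, 7)

First 4A:
Repeated addition: build up to 4A.
2A: tangent at (13, 12): λ = (3·13² + 3)/(2·12) ≡ 16/5. 5⁻¹ ≡ 4 (mod 19), so λ ≡ 16·4 ≡ 7.
  x = λ² - 13 - 13 = 49 - 26 ≡ 4; y = λ·(13 - 4) - 12 ≡ 13. → (4, 13)
3A: (4, 13) + (13, 12). λ = (12 - 13)/(13 - 4) ≡ 18/9 mod 19. 9⁻¹ ≡ 17 (mod 19), so λ ≡ 2.
  x = λ² - 4 - 13 = 4 - 17 ≡ 6; y = λ·(4 - 6) - 13 ≡ 2. → (6, 2)
4A: (6, 2) + (13, 12). λ = (12 - 2)/(13 - 6) ≡ 10/7 mod 19. 7⁻¹ ≡ 11 (mod 19) since 7·11 = 77 ≡ 1, so λ ≡ 15.
  x = λ² - 6 - 13 = 225 - 19 ≡ 16; y = λ·(6 - 16) - 2 ≡ 0. → (16, 0)
4A = (16, 0).
Finally 4A + B:
(16, 0) + (6, 2). λ = (2 - 0)/(6 - 16) ≡ 2/9 mod 19. 9⁻¹ ≡ 17 (mod 19), so λ ≡ 15.
  x = λ² - 16 - 6 = 225 - 22 ≡ 13; y = λ·(16 - 13) - 0 ≡ 7. → (13, 7)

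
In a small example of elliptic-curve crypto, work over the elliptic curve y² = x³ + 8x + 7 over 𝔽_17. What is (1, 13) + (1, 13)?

(6, 13)

tangent at (1, 13): λ = (3·1² + 8)/(2·13) ≡ 11/9. 9⁻¹ ≡ 2 (mod 17) since 9·2 = 18 ≡ 1, so λ ≡ 11·2 ≡ 5.
  x = λ² - 1 - 1 = 25 - 2 ≡ 6; y = λ·(1 - 6) - 13 ≡ 13. → (6, 13)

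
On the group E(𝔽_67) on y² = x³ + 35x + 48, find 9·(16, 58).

Write P = (16, 58).
Double-and-add on 9 = (1001)₂. Start with P = (16, 58) for the leading 1-bit.
double: tangent at (16, 58): λ = (3·16² + 35)/(2·58) ≡ 66/49. 49⁻¹ ≡ 26 (mod 67), so λ ≡ 66·26 ≡ 41.
  x = λ² - 16 - 16 = 1681 - 32 ≡ 41; y = λ·(16 - 41) - 58 ≡ 56. → (41, 56)
double: tangent at (41, 56): λ = (3·41² + 35)/(2·56) ≡ 53/45. 45⁻¹ ≡ 3 (mod 67), so λ ≡ 53·3 ≡ 25.
  x = λ² - 41 - 41 = 625 - 82 ≡ 7; y = λ·(41 - 7) - 56 ≡ 57. → (7, 57)
double: tangent at (7, 57): λ = (3·7² + 35)/(2·57) ≡ 48/47. 47⁻¹ ≡ 10 (mod 67), so λ ≡ 48·10 ≡ 11.
  x = λ² - 7 - 7 = 121 - 14 ≡ 40; y = λ·(7 - 40) - 57 ≡ 49. → (40, 49)
add P: (40, 49) + (16, 58). λ = (58 - 49)/(16 - 40) ≡ 9/43 mod 67. 43⁻¹ ≡ 53 (mod 67), so λ ≡ 8.
  x = λ² - 40 - 16 = 64 - 56 ≡ 8; y = λ·(40 - 8) - 49 ≡ 6. → (8, 6)

(8, 6)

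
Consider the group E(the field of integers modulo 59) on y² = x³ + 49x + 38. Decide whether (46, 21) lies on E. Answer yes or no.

no

y² = 21² ≡ 28; x³ + 49x + 38 = 99628 ≡ 36 (mod 59). 28 ≠ 36.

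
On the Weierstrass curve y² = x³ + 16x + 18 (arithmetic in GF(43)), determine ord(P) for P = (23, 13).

6

2P: tangent at (23, 13): λ = (3·23² + 16)/(2·13) ≡ 12/26. 26⁻¹ ≡ 5 (mod 43), so λ ≡ 12·5 ≡ 17.
  x = λ² - 23 - 23 = 289 - 46 ≡ 28; y = λ·(23 - 28) - 13 ≡ 31. → (28, 31)
3P: (28, 31) + (23, 13). λ = (13 - 31)/(23 - 28) ≡ 25/38 mod 43. 38⁻¹ ≡ 17 (mod 43) since 38·17 = 646 ≡ 1, so λ ≡ 38.
  x = λ² - 28 - 23 = 1444 - 51 ≡ 17; y = λ·(28 - 17) - 31 ≡ 0. → (17, 0)
4P: (17, 0) + (23, 13). λ = (13 - 0)/(23 - 17) ≡ 13/6 mod 43. 6⁻¹ ≡ 36 (mod 43) since 6·36 = 216 ≡ 1, so λ ≡ 38.
  x = λ² - 17 - 23 = 1444 - 40 ≡ 28; y = λ·(17 - 28) - 0 ≡ 12. → (28, 12)
5P: (28, 12) + (23, 13). λ = (13 - 12)/(23 - 28) ≡ 1/38 mod 43. 38⁻¹ ≡ 17 (mod 43), so λ ≡ 17.
  x = λ² - 28 - 23 = 289 - 51 ≡ 23; y = λ·(28 - 23) - 12 ≡ 30. → (23, 30)
6P: (23, 30) + (23, 13): same x and y₁ ≡ -y₂, so the sum is ∞.
6P = ∞, so the order is 6.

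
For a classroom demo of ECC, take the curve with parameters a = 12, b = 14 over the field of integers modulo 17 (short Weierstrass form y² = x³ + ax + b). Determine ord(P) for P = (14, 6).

2P: tangent at (14, 6): λ = (3·14² + 12)/(2·6) ≡ 5/12. 12⁻¹ ≡ 10 (mod 17), so λ ≡ 5·10 ≡ 16.
  x = λ² - 14 - 14 = 256 - 28 ≡ 7; y = λ·(14 - 7) - 6 ≡ 4. → (7, 4)
3P: (7, 4) + (14, 6). λ = (6 - 4)/(14 - 7) ≡ 2/7 mod 17. 7⁻¹ ≡ 5 (mod 17) since 7·5 = 35 ≡ 1, so λ ≡ 10.
  x = λ² - 7 - 14 = 100 - 21 ≡ 11; y = λ·(7 - 11) - 4 ≡ 7. → (11, 7)
4P: (11, 7) + (14, 6). λ = (6 - 7)/(14 - 11) ≡ 16/3 mod 17. 3⁻¹ ≡ 6 (mod 17), so λ ≡ 11.
  x = λ² - 11 - 14 = 121 - 25 ≡ 11; y = λ·(11 - 11) - 7 ≡ 10. → (11, 10)
5P: (11, 10) + (14, 6). λ = (6 - 10)/(14 - 11) ≡ 13/3 mod 17. 3⁻¹ ≡ 6 (mod 17) since 3·6 = 18 ≡ 1, so λ ≡ 10.
  x = λ² - 11 - 14 = 100 - 25 ≡ 7; y = λ·(11 - 7) - 10 ≡ 13. → (7, 13)
6P: (7, 13) + (14, 6). λ = (6 - 13)/(14 - 7) ≡ 10/7 mod 17. 7⁻¹ ≡ 5 (mod 17), so λ ≡ 16.
  x = λ² - 7 - 14 = 256 - 21 ≡ 14; y = λ·(7 - 14) - 13 ≡ 11. → (14, 11)
7P: (14, 11) + (14, 6): same x and y₁ ≡ -y₂, so the sum is 𝒪.
7P = 𝒪, so the order is 7.

7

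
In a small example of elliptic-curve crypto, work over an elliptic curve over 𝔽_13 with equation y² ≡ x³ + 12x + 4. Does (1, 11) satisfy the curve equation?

yes

y² = 11² ≡ 4; x³ + 12x + 4 = 17 ≡ 4 (mod 13). 4 = 4.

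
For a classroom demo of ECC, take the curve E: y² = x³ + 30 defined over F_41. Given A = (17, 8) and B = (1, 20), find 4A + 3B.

(24, 23)

First 4A:
Repeated addition: build up to 4A.
2A: tangent at (17, 8): λ = (3·17² + 0)/(2·8) ≡ 6/16. 16⁻¹ ≡ 18 (mod 41), so λ ≡ 6·18 ≡ 26.
  x = λ² - 17 - 17 = 676 - 34 ≡ 27; y = λ·(17 - 27) - 8 ≡ 19. → (27, 19)
3A: (27, 19) + (17, 8). λ = (8 - 19)/(17 - 27) ≡ 30/31 mod 41. 31⁻¹ ≡ 4 (mod 41) since 31·4 = 124 ≡ 1, so λ ≡ 38.
  x = λ² - 27 - 17 = 1444 - 44 ≡ 6; y = λ·(27 - 6) - 19 ≡ 0. → (6, 0)
4A: (6, 0) + (17, 8). λ = (8 - 0)/(17 - 6) ≡ 8/11 mod 41. 11⁻¹ ≡ 15 (mod 41), so λ ≡ 38.
  x = λ² - 6 - 17 = 1444 - 23 ≡ 27; y = λ·(6 - 27) - 0 ≡ 22. → (27, 22)
4A = (27, 22).
Next 3B:
Repeated addition: build up to 3B.
2B: tangent at (1, 20): λ = (3·1² + 0)/(2·20) ≡ 3/40. 40⁻¹ ≡ 40 (mod 41), so λ ≡ 3·40 ≡ 38.
  x = λ² - 1 - 1 = 1444 - 2 ≡ 7; y = λ·(1 - 7) - 20 ≡ 39. → (7, 39)
3B: (7, 39) + (1, 20). λ = (20 - 39)/(1 - 7) ≡ 22/35 mod 41. 35⁻¹ ≡ 34 (mod 41), so λ ≡ 10.
  x = λ² - 7 - 1 = 100 - 8 ≡ 10; y = λ·(7 - 10) - 39 ≡ 13. → (10, 13)
3B = (10, 13).
Finally 4A + 3B:
(27, 22) + (10, 13). λ = (13 - 22)/(10 - 27) ≡ 32/24 mod 41. 24⁻¹ ≡ 12 (mod 41), so λ ≡ 15.
  x = λ² - 27 - 10 = 225 - 37 ≡ 24; y = λ·(27 - 24) - 22 ≡ 23. → (24, 23)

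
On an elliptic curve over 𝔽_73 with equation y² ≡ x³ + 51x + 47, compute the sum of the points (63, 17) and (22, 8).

(65, 52)

(63, 17) + (22, 8). λ = (8 - 17)/(22 - 63) ≡ 64/32 mod 73. 32⁻¹ ≡ 16 (mod 73), so λ ≡ 2.
  x = λ² - 63 - 22 = 4 - 85 ≡ 65; y = λ·(63 - 65) - 17 ≡ 52. → (65, 52)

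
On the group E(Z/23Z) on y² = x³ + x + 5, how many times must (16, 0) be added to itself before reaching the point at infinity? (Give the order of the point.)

2P: (16, 0) + (16, 0): same x and y₁ ≡ -y₂, so the sum is the point at infinity.
2P = the point at infinity, so the order is 2.

2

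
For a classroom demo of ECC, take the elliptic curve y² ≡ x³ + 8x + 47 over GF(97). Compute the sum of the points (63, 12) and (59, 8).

(73, 75)

(63, 12) + (59, 8). λ = (8 - 12)/(59 - 63) ≡ 93/93 mod 97. 93⁻¹ ≡ 24 (mod 97) since 93·24 = 2232 ≡ 1, so λ ≡ 1.
  x = λ² - 63 - 59 = 1 - 122 ≡ 73; y = λ·(63 - 73) - 12 ≡ 75. → (73, 75)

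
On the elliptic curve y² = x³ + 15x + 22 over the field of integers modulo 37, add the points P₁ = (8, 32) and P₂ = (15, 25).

(15, 12)

(8, 32) + (15, 25). λ = (25 - 32)/(15 - 8) ≡ 30/7 mod 37. 7⁻¹ ≡ 16 (mod 37) since 7·16 = 112 ≡ 1, so λ ≡ 36.
  x = λ² - 8 - 15 = 1296 - 23 ≡ 15; y = λ·(8 - 15) - 32 ≡ 12. → (15, 12)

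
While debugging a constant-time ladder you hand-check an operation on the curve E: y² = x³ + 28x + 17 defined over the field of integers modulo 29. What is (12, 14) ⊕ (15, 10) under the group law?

(7, 18)

(12, 14) + (15, 10). λ = (10 - 14)/(15 - 12) ≡ 25/3 mod 29. 3⁻¹ ≡ 10 (mod 29), so λ ≡ 18.
  x = λ² - 12 - 15 = 324 - 27 ≡ 7; y = λ·(12 - 7) - 14 ≡ 18. → (7, 18)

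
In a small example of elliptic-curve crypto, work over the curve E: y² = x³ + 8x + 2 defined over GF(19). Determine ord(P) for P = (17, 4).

2P: tangent at (17, 4): λ = (3·17² + 8)/(2·4) ≡ 1/8. 8⁻¹ ≡ 12 (mod 19), so λ ≡ 1·12 ≡ 12.
  x = λ² - 17 - 17 = 144 - 34 ≡ 15; y = λ·(17 - 15) - 4 ≡ 1. → (15, 1)
3P: (15, 1) + (17, 4). λ = (4 - 1)/(17 - 15) ≡ 3/2 mod 19. 2⁻¹ ≡ 10 (mod 19), so λ ≡ 11.
  x = λ² - 15 - 17 = 121 - 32 ≡ 13; y = λ·(15 - 13) - 1 ≡ 2. → (13, 2)
4P: (13, 2) + (17, 4). λ = (4 - 2)/(17 - 13) ≡ 2/4 mod 19. 4⁻¹ ≡ 5 (mod 19), so λ ≡ 10.
  x = λ² - 13 - 17 = 100 - 30 ≡ 13; y = λ·(13 - 13) - 2 ≡ 17. → (13, 17)
5P: (13, 17) + (17, 4). λ = (4 - 17)/(17 - 13) ≡ 6/4 mod 19. 4⁻¹ ≡ 5 (mod 19), so λ ≡ 11.
  x = λ² - 13 - 17 = 121 - 30 ≡ 15; y = λ·(13 - 15) - 17 ≡ 18. → (15, 18)
6P: (15, 18) + (17, 4). λ = (4 - 18)/(17 - 15) ≡ 5/2 mod 19. 2⁻¹ ≡ 10 (mod 19) since 2·10 = 20 ≡ 1, so λ ≡ 12.
  x = λ² - 15 - 17 = 144 - 32 ≡ 17; y = λ·(15 - 17) - 18 ≡ 15. → (17, 15)
7P: (17, 15) + (17, 4): same x and y₁ ≡ -y₂, so the sum is the point at infinity.
7P = the point at infinity, so the order is 7.

7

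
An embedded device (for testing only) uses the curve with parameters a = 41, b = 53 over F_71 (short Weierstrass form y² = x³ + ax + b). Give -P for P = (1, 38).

(1, 33)

-(1, 38) = (1, -38 mod 71) = (1, 33).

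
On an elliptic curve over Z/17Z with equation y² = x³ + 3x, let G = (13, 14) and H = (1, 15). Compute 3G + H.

First 3G:
Repeated addition: build up to 3G.
2G: tangent at (13, 14): λ = (3·13² + 3)/(2·14) ≡ 0/11. 11⁻¹ ≡ 14 (mod 17), so λ ≡ 0·14 ≡ 0.
  x = λ² - 13 - 13 = 0 - 26 ≡ 8; y = λ·(13 - 8) - 14 ≡ 3. → (8, 3)
3G: (8, 3) + (13, 14). λ = (14 - 3)/(13 - 8) ≡ 11/5 mod 17. 5⁻¹ ≡ 7 (mod 17), so λ ≡ 9.
  x = λ² - 8 - 13 = 81 - 21 ≡ 9; y = λ·(8 - 9) - 3 ≡ 5. → (9, 5)
3G = (9, 5).
Finally 3G + H:
(9, 5) + (1, 15). λ = (15 - 5)/(1 - 9) ≡ 10/9 mod 17. 9⁻¹ ≡ 2 (mod 17) since 9·2 = 18 ≡ 1, so λ ≡ 3.
  x = λ² - 9 - 1 = 9 - 10 ≡ 16; y = λ·(9 - 16) - 5 ≡ 8. → (16, 8)

(16, 8)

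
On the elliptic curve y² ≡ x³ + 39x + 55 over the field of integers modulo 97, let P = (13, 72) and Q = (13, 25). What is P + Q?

O

The two points share x = 13 and their y-coordinates satisfy 72 + 25 ≡ 0 (mod 97), so they are inverses. Their sum is ∞.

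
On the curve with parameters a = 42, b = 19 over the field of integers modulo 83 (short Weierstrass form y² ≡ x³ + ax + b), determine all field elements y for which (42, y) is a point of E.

3, 80

x³ + 42x + 19 = 75871 ≡ 9 (mod 83).
Square roots of 9 mod 83: 3 and 80 (since 3² = 9 ≡ 9).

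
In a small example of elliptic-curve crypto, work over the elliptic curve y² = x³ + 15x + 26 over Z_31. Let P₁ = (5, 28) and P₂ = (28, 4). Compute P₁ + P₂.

(7, 28)

(5, 28) + (28, 4). λ = (4 - 28)/(28 - 5) ≡ 7/23 mod 31. 23⁻¹ ≡ 27 (mod 31), so λ ≡ 3.
  x = λ² - 5 - 28 = 9 - 33 ≡ 7; y = λ·(5 - 7) - 28 ≡ 28. → (7, 28)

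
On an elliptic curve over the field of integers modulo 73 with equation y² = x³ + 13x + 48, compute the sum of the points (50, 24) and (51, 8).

(50, 24) + (51, 8). λ = (8 - 24)/(51 - 50) ≡ 57/1 mod 73. 1⁻¹ ≡ 1 (mod 73), so λ ≡ 57.
  x = λ² - 50 - 51 = 3249 - 101 ≡ 9; y = λ·(50 - 9) - 24 ≡ 50. → (9, 50)

(9, 50)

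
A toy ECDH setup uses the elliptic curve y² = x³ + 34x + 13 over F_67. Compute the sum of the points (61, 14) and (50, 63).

(61, 14) + (50, 63). λ = (63 - 14)/(50 - 61) ≡ 49/56 mod 67. 56⁻¹ ≡ 6 (mod 67) since 56·6 = 336 ≡ 1, so λ ≡ 26.
  x = λ² - 61 - 50 = 676 - 111 ≡ 29; y = λ·(61 - 29) - 14 ≡ 14. → (29, 14)

(29, 14)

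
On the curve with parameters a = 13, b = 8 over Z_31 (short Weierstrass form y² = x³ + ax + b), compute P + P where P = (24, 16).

(8, 2)

tangent at (24, 16): λ = (3·24² + 13)/(2·16) ≡ 5/1. 1⁻¹ ≡ 1 (mod 31), so λ ≡ 5·1 ≡ 5.
  x = λ² - 24 - 24 = 25 - 48 ≡ 8; y = λ·(24 - 8) - 16 ≡ 2. → (8, 2)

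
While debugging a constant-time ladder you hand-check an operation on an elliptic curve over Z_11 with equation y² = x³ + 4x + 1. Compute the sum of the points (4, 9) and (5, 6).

(0, 1)

(4, 9) + (5, 6). λ = (6 - 9)/(5 - 4) ≡ 8/1 mod 11. 1⁻¹ ≡ 1 (mod 11), so λ ≡ 8.
  x = λ² - 4 - 5 = 64 - 9 ≡ 0; y = λ·(4 - 0) - 9 ≡ 1. → (0, 1)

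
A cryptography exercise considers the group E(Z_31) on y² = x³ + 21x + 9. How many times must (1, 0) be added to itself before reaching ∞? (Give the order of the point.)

2

2P: (1, 0) + (1, 0): same x and y₁ ≡ -y₂, so the sum is ∞.
2P = ∞, so the order is 2.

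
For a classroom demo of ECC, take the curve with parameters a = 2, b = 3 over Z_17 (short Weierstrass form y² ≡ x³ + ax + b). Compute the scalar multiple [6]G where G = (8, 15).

Double-and-add on 6 = (110)₂. Start with G = (8, 15) for the leading 1-bit.
double: tangent at (8, 15): λ = (3·8² + 2)/(2·15) ≡ 7/13. 13⁻¹ ≡ 4 (mod 17) since 13·4 = 52 ≡ 1, so λ ≡ 7·4 ≡ 11.
  x = λ² - 8 - 8 = 121 - 16 ≡ 3; y = λ·(8 - 3) - 15 ≡ 6. → (3, 6)
add G: (3, 6) + (8, 15). λ = (15 - 6)/(8 - 3) ≡ 9/5 mod 17. 5⁻¹ ≡ 7 (mod 17), so λ ≡ 12.
  x = λ² - 3 - 8 = 144 - 11 ≡ 14; y = λ·(3 - 14) - 6 ≡ 15. → (14, 15)
double: tangent at (14, 15): λ = (3·14² + 2)/(2·15) ≡ 12/13. 13⁻¹ ≡ 4 (mod 17) since 13·4 = 52 ≡ 1, so λ ≡ 12·4 ≡ 14.
  x = λ² - 14 - 14 = 196 - 28 ≡ 15; y = λ·(14 - 15) - 15 ≡ 5. → (15, 5)

(15, 5)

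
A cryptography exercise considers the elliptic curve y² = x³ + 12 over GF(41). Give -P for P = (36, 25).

(36, 16)

-(36, 25) = (36, -25 mod 41) = (36, 16).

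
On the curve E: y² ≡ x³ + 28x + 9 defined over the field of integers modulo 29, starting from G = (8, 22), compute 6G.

Repeated addition: build up to 6G.
2G: tangent at (8, 22): λ = (3·8² + 28)/(2·22) ≡ 17/15. 15⁻¹ ≡ 2 (mod 29) since 15·2 = 30 ≡ 1, so λ ≡ 17·2 ≡ 5.
  x = λ² - 8 - 8 = 25 - 16 ≡ 9; y = λ·(8 - 9) - 22 ≡ 2. → (9, 2)
3G: (9, 2) + (8, 22). λ = (22 - 2)/(8 - 9) ≡ 20/28 mod 29. 28⁻¹ ≡ 28 (mod 29), so λ ≡ 9.
  x = λ² - 9 - 8 = 81 - 17 ≡ 6; y = λ·(9 - 6) - 2 ≡ 25. → (6, 25)
4G: (6, 25) + (8, 22). λ = (22 - 25)/(8 - 6) ≡ 26/2 mod 29. 2⁻¹ ≡ 15 (mod 29), so λ ≡ 13.
  x = λ² - 6 - 8 = 169 - 14 ≡ 10; y = λ·(6 - 10) - 25 ≡ 10. → (10, 10)
5G: (10, 10) + (8, 22). λ = (22 - 10)/(8 - 10) ≡ 12/27 mod 29. 27⁻¹ ≡ 14 (mod 29), so λ ≡ 23.
  x = λ² - 10 - 8 = 529 - 18 ≡ 18; y = λ·(10 - 18) - 10 ≡ 9. → (18, 9)
6G: (18, 9) + (8, 22). λ = (22 - 9)/(8 - 18) ≡ 13/19 mod 29. 19⁻¹ ≡ 26 (mod 29) since 19·26 = 494 ≡ 1, so λ ≡ 19.
  x = λ² - 18 - 8 = 361 - 26 ≡ 16; y = λ·(18 - 16) - 9 ≡ 0. → (16, 0)

(16, 0)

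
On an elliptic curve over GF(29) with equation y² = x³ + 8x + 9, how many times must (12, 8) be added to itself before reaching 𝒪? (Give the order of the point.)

2P: tangent at (12, 8): λ = (3·12² + 8)/(2·8) ≡ 5/16. 16⁻¹ ≡ 20 (mod 29), so λ ≡ 5·20 ≡ 13.
  x = λ² - 12 - 12 = 169 - 24 ≡ 0; y = λ·(12 - 0) - 8 ≡ 3. → (0, 3)
3P: (0, 3) + (12, 8). λ = (8 - 3)/(12 - 0) ≡ 5/12 mod 29. 12⁻¹ ≡ 17 (mod 29), so λ ≡ 27.
  x = λ² - 0 - 12 = 729 - 12 ≡ 21; y = λ·(0 - 21) - 3 ≡ 10. → (21, 10)
4P: (21, 10) + (12, 8). λ = (8 - 10)/(12 - 21) ≡ 27/20 mod 29. 20⁻¹ ≡ 16 (mod 29) since 20·16 = 320 ≡ 1, so λ ≡ 26.
  x = λ² - 21 - 12 = 676 - 33 ≡ 5; y = λ·(21 - 5) - 10 ≡ 0. → (5, 0)
5P: (5, 0) + (12, 8). λ = (8 - 0)/(12 - 5) ≡ 8/7 mod 29. 7⁻¹ ≡ 25 (mod 29), so λ ≡ 26.
  x = λ² - 5 - 12 = 676 - 17 ≡ 21; y = λ·(5 - 21) - 0 ≡ 19. → (21, 19)
6P: (21, 19) + (12, 8). λ = (8 - 19)/(12 - 21) ≡ 18/20 mod 29. 20⁻¹ ≡ 16 (mod 29), so λ ≡ 27.
  x = λ² - 21 - 12 = 729 - 33 ≡ 0; y = λ·(21 - 0) - 19 ≡ 26. → (0, 26)
7P: (0, 26) + (12, 8). λ = (8 - 26)/(12 - 0) ≡ 11/12 mod 29. 12⁻¹ ≡ 17 (mod 29) since 12·17 = 204 ≡ 1, so λ ≡ 13.
  x = λ² - 0 - 12 = 169 - 12 ≡ 12; y = λ·(0 - 12) - 26 ≡ 21. → (12, 21)
8P: (12, 21) + (12, 8): same x and y₁ ≡ -y₂, so the sum is 𝒪.
8P = 𝒪, so the order is 8.

8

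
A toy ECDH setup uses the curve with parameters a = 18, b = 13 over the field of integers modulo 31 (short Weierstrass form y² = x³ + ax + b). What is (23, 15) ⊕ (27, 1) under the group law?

(1, 1)

(23, 15) + (27, 1). λ = (1 - 15)/(27 - 23) ≡ 17/4 mod 31. 4⁻¹ ≡ 8 (mod 31) since 4·8 = 32 ≡ 1, so λ ≡ 12.
  x = λ² - 23 - 27 = 144 - 50 ≡ 1; y = λ·(23 - 1) - 15 ≡ 1. → (1, 1)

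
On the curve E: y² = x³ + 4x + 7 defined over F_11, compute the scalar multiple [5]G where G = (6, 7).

Repeated addition: build up to 5G.
2G: tangent at (6, 7): λ = (3·6² + 4)/(2·7) ≡ 2/3. 3⁻¹ ≡ 4 (mod 11), so λ ≡ 2·4 ≡ 8.
  x = λ² - 6 - 6 = 64 - 12 ≡ 8; y = λ·(6 - 8) - 7 ≡ 10. → (8, 10)
3G: (8, 10) + (6, 7). λ = (7 - 10)/(6 - 8) ≡ 8/9 mod 11. 9⁻¹ ≡ 5 (mod 11), so λ ≡ 7.
  x = λ² - 8 - 6 = 49 - 14 ≡ 2; y = λ·(8 - 2) - 10 ≡ 10. → (2, 10)
4G: (2, 10) + (6, 7). λ = (7 - 10)/(6 - 2) ≡ 8/4 mod 11. 4⁻¹ ≡ 3 (mod 11) since 4·3 = 12 ≡ 1, so λ ≡ 2.
  x = λ² - 2 - 6 = 4 - 8 ≡ 7; y = λ·(2 - 7) - 10 ≡ 2. → (7, 2)
5G: (7, 2) + (6, 7). λ = (7 - 2)/(6 - 7) ≡ 5/10 mod 11. 10⁻¹ ≡ 10 (mod 11) since 10·10 = 100 ≡ 1, so λ ≡ 6.
  x = λ² - 7 - 6 = 36 - 13 ≡ 1; y = λ·(7 - 1) - 2 ≡ 1. → (1, 1)

(1, 1)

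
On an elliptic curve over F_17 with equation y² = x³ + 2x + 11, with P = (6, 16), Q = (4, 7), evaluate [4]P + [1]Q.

First 4P:
Repeated addition: build up to 4P.
2P: tangent at (6, 16): λ = (3·6² + 2)/(2·16) ≡ 8/15. 15⁻¹ ≡ 8 (mod 17) since 15·8 = 120 ≡ 1, so λ ≡ 8·8 ≡ 13.
  x = λ² - 6 - 6 = 169 - 12 ≡ 4; y = λ·(6 - 4) - 16 ≡ 10. → (4, 10)
3P: (4, 10) + (6, 16). λ = (16 - 10)/(6 - 4) ≡ 6/2 mod 17. 2⁻¹ ≡ 9 (mod 17) since 2·9 = 18 ≡ 1, so λ ≡ 3.
  x = λ² - 4 - 6 = 9 - 10 ≡ 16; y = λ·(4 - 16) - 10 ≡ 5. → (16, 5)
4P: (16, 5) + (6, 16). λ = (16 - 5)/(6 - 16) ≡ 11/7 mod 17. 7⁻¹ ≡ 5 (mod 17), so λ ≡ 4.
  x = λ² - 16 - 6 = 16 - 22 ≡ 11; y = λ·(16 - 11) - 5 ≡ 15. → (11, 15)
4P = (11, 15).
Finally 4P + Q:
(11, 15) + (4, 7). λ = (7 - 15)/(4 - 11) ≡ 9/10 mod 17. 10⁻¹ ≡ 12 (mod 17) since 10·12 = 120 ≡ 1, so λ ≡ 6.
  x = λ² - 11 - 4 = 36 - 15 ≡ 4; y = λ·(11 - 4) - 15 ≡ 10. → (4, 10)

(4, 10)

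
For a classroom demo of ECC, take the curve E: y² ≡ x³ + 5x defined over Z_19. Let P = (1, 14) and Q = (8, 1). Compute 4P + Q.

(3, 17)

First 4P:
Double-and-add on 4 = (100)₂. Start with P = (1, 14) for the leading 1-bit.
double: tangent at (1, 14): λ = (3·1² + 5)/(2·14) ≡ 8/9. 9⁻¹ ≡ 17 (mod 19), so λ ≡ 8·17 ≡ 3.
  x = λ² - 1 - 1 = 9 - 2 ≡ 7; y = λ·(1 - 7) - 14 ≡ 6. → (7, 6)
double: tangent at (7, 6): λ = (3·7² + 5)/(2·6) ≡ 0/12. 12⁻¹ ≡ 8 (mod 19), so λ ≡ 0·8 ≡ 0.
  x = λ² - 7 - 7 = 0 - 14 ≡ 5; y = λ·(7 - 5) - 6 ≡ 13. → (5, 13)
4P = (5, 13).
Finally 4P + Q:
(5, 13) + (8, 1). λ = (1 - 13)/(8 - 5) ≡ 7/3 mod 19. 3⁻¹ ≡ 13 (mod 19), so λ ≡ 15.
  x = λ² - 5 - 8 = 225 - 13 ≡ 3; y = λ·(5 - 3) - 13 ≡ 17. → (3, 17)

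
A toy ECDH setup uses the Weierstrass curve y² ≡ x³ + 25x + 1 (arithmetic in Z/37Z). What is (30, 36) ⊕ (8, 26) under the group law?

(20, 19)

(30, 36) + (8, 26). λ = (26 - 36)/(8 - 30) ≡ 27/15 mod 37. 15⁻¹ ≡ 5 (mod 37), so λ ≡ 24.
  x = λ² - 30 - 8 = 576 - 38 ≡ 20; y = λ·(30 - 20) - 36 ≡ 19. → (20, 19)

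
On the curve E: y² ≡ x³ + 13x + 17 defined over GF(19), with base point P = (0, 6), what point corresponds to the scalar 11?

Double-and-add on 11 = (1011)₂. Start with P = (0, 6) for the leading 1-bit.
double: tangent at (0, 6): λ = (3·0² + 13)/(2·6) ≡ 13/12. 12⁻¹ ≡ 8 (mod 19) since 12·8 = 96 ≡ 1, so λ ≡ 13·8 ≡ 9.
  x = λ² - 0 - 0 = 81 - 0 ≡ 5; y = λ·(0 - 5) - 6 ≡ 6. → (5, 6)
double: tangent at (5, 6): λ = (3·5² + 13)/(2·6) ≡ 12/12. 12⁻¹ ≡ 8 (mod 19) since 12·8 = 96 ≡ 1, so λ ≡ 12·8 ≡ 1.
  x = λ² - 5 - 5 = 1 - 10 ≡ 10; y = λ·(5 - 10) - 6 ≡ 8. → (10, 8)
add P: (10, 8) + (0, 6). λ = (6 - 8)/(0 - 10) ≡ 17/9 mod 19. 9⁻¹ ≡ 17 (mod 19), so λ ≡ 4.
  x = λ² - 10 - 0 = 16 - 10 ≡ 6; y = λ·(10 - 6) - 8 ≡ 8. → (6, 8)
double: tangent at (6, 8): λ = (3·6² + 13)/(2·8) ≡ 7/16. 16⁻¹ ≡ 6 (mod 19), so λ ≡ 7·6 ≡ 4.
  x = λ² - 6 - 6 = 16 - 12 ≡ 4; y = λ·(6 - 4) - 8 ≡ 0. → (4, 0)
add P: (4, 0) + (0, 6). λ = (6 - 0)/(0 - 4) ≡ 6/15 mod 19. 15⁻¹ ≡ 14 (mod 19) since 15·14 = 210 ≡ 1, so λ ≡ 8.
  x = λ² - 4 - 0 = 64 - 4 ≡ 3; y = λ·(4 - 3) - 0 ≡ 8. → (3, 8)

(3, 8)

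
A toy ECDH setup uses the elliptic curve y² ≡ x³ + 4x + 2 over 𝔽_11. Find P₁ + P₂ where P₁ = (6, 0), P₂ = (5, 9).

(6, 0) + (5, 9). λ = (9 - 0)/(5 - 6) ≡ 9/10 mod 11. 10⁻¹ ≡ 10 (mod 11), so λ ≡ 2.
  x = λ² - 6 - 5 = 4 - 11 ≡ 4; y = λ·(6 - 4) - 0 ≡ 4. → (4, 4)

(4, 4)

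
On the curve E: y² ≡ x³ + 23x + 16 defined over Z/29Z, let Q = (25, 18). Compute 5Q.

Double-and-add on 5 = (101)₂. Start with Q = (25, 18) for the leading 1-bit.
double: tangent at (25, 18): λ = (3·25² + 23)/(2·18) ≡ 13/7. 7⁻¹ ≡ 25 (mod 29), so λ ≡ 13·25 ≡ 6.
  x = λ² - 25 - 25 = 36 - 50 ≡ 15; y = λ·(25 - 15) - 18 ≡ 13. → (15, 13)
double: tangent at (15, 13): λ = (3·15² + 23)/(2·13) ≡ 2/26. 26⁻¹ ≡ 19 (mod 29), so λ ≡ 2·19 ≡ 9.
  x = λ² - 15 - 15 = 81 - 30 ≡ 22; y = λ·(15 - 22) - 13 ≡ 11. → (22, 11)
add Q: (22, 11) + (25, 18). λ = (18 - 11)/(25 - 22) ≡ 7/3 mod 29. 3⁻¹ ≡ 10 (mod 29), so λ ≡ 12.
  x = λ² - 22 - 25 = 144 - 47 ≡ 10; y = λ·(22 - 10) - 11 ≡ 17. → (10, 17)

(10, 17)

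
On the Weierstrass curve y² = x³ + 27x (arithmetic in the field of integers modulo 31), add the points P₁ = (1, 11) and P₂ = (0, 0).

(1, 11) + (0, 0). λ = (0 - 11)/(0 - 1) ≡ 20/30 mod 31. 30⁻¹ ≡ 30 (mod 31) since 30·30 = 900 ≡ 1, so λ ≡ 11.
  x = λ² - 1 - 0 = 121 - 1 ≡ 27; y = λ·(1 - 27) - 11 ≡ 13. → (27, 13)

(27, 13)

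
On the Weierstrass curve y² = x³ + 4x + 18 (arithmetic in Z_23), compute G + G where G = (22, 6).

(14, 14)

tangent at (22, 6): λ = (3·22² + 4)/(2·6) ≡ 7/12. 12⁻¹ ≡ 2 (mod 23), so λ ≡ 7·2 ≡ 14.
  x = λ² - 22 - 22 = 196 - 44 ≡ 14; y = λ·(22 - 14) - 6 ≡ 14. → (14, 14)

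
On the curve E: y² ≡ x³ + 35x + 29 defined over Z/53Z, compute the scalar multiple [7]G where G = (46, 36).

(37, 39)

Repeated addition: build up to 7G.
2G: tangent at (46, 36): λ = (3·46² + 35)/(2·36) ≡ 23/19. 19⁻¹ ≡ 14 (mod 53) since 19·14 = 266 ≡ 1, so λ ≡ 23·14 ≡ 4.
  x = λ² - 46 - 46 = 16 - 92 ≡ 30; y = λ·(46 - 30) - 36 ≡ 28. → (30, 28)
3G: (30, 28) + (46, 36). λ = (36 - 28)/(46 - 30) ≡ 8/16 mod 53. 16⁻¹ ≡ 10 (mod 53), so λ ≡ 27.
  x = λ² - 30 - 46 = 729 - 76 ≡ 17; y = λ·(30 - 17) - 28 ≡ 5. → (17, 5)
4G: (17, 5) + (46, 36). λ = (36 - 5)/(46 - 17) ≡ 31/29 mod 53. 29⁻¹ ≡ 11 (mod 53) since 29·11 = 319 ≡ 1, so λ ≡ 23.
  x = λ² - 17 - 46 = 529 - 63 ≡ 42; y = λ·(17 - 42) - 5 ≡ 3. → (42, 3)
5G: (42, 3) + (46, 36). λ = (36 - 3)/(46 - 42) ≡ 33/4 mod 53. 4⁻¹ ≡ 40 (mod 53), so λ ≡ 48.
  x = λ² - 42 - 46 = 2304 - 88 ≡ 43; y = λ·(42 - 43) - 3 ≡ 2. → (43, 2)
6G: (43, 2) + (46, 36). λ = (36 - 2)/(46 - 43) ≡ 34/3 mod 53. 3⁻¹ ≡ 18 (mod 53), so λ ≡ 29.
  x = λ² - 43 - 46 = 841 - 89 ≡ 10; y = λ·(43 - 10) - 2 ≡ 1. → (10, 1)
7G: (10, 1) + (46, 36). λ = (36 - 1)/(46 - 10) ≡ 35/36 mod 53. 36⁻¹ ≡ 28 (mod 53) since 36·28 = 1008 ≡ 1, so λ ≡ 26.
  x = λ² - 10 - 46 = 676 - 56 ≡ 37; y = λ·(10 - 37) - 1 ≡ 39. → (37, 39)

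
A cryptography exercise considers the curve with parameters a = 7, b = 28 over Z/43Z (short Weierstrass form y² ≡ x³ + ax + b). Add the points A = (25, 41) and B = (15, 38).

(25, 41) + (15, 38). λ = (38 - 41)/(15 - 25) ≡ 40/33 mod 43. 33⁻¹ ≡ 30 (mod 43) since 33·30 = 990 ≡ 1, so λ ≡ 39.
  x = λ² - 25 - 15 = 1521 - 40 ≡ 19; y = λ·(25 - 19) - 41 ≡ 21. → (19, 21)

(19, 21)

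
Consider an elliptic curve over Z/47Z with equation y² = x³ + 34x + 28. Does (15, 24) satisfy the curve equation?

yes

y² = 24² ≡ 12; x³ + 34x + 28 = 3913 ≡ 12 (mod 47). 12 = 12.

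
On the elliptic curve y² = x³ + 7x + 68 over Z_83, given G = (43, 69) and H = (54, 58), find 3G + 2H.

First 3G:
Repeated addition: build up to 3G.
2G: tangent at (43, 69): λ = (3·43² + 7)/(2·69) ≡ 76/55. 55⁻¹ ≡ 80 (mod 83), so λ ≡ 76·80 ≡ 21.
  x = λ² - 43 - 43 = 441 - 86 ≡ 23; y = λ·(43 - 23) - 69 ≡ 19. → (23, 19)
3G: (23, 19) + (43, 69). λ = (69 - 19)/(43 - 23) ≡ 50/20 mod 83. 20⁻¹ ≡ 54 (mod 83), so λ ≡ 44.
  x = λ² - 23 - 43 = 1936 - 66 ≡ 44; y = λ·(23 - 44) - 19 ≡ 53. → (44, 53)
3G = (44, 53).
Next 2H:
Repeated addition: build up to 2H.
2H: tangent at (54, 58): λ = (3·54² + 7)/(2·58) ≡ 40/33. 33⁻¹ ≡ 78 (mod 83), so λ ≡ 40·78 ≡ 49.
  x = λ² - 54 - 54 = 2401 - 108 ≡ 52; y = λ·(54 - 52) - 58 ≡ 40. → (52, 40)
2H = (52, 40).
Finally 3G + 2H:
(44, 53) + (52, 40). λ = (40 - 53)/(52 - 44) ≡ 70/8 mod 83. 8⁻¹ ≡ 52 (mod 83), so λ ≡ 71.
  x = λ² - 44 - 52 = 5041 - 96 ≡ 48; y = λ·(44 - 48) - 53 ≡ 78. → (48, 78)

(48, 78)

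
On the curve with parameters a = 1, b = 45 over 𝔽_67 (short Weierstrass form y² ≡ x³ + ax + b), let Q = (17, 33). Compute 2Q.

tangent at (17, 33): λ = (3·17² + 1)/(2·33) ≡ 64/66. 66⁻¹ ≡ 66 (mod 67), so λ ≡ 64·66 ≡ 3.
  x = λ² - 17 - 17 = 9 - 34 ≡ 42; y = λ·(17 - 42) - 33 ≡ 26. → (42, 26)

(42, 26)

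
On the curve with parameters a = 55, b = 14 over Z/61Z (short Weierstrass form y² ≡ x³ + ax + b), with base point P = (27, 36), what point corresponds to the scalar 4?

Double-and-add on 4 = (100)₂. Start with P = (27, 36) for the leading 1-bit.
double: tangent at (27, 36): λ = (3·27² + 55)/(2·36) ≡ 46/11. 11⁻¹ ≡ 50 (mod 61), so λ ≡ 46·50 ≡ 43.
  x = λ² - 27 - 27 = 1849 - 54 ≡ 26; y = λ·(27 - 26) - 36 ≡ 7. → (26, 7)
double: tangent at (26, 7): λ = (3·26² + 55)/(2·7) ≡ 9/14. 14⁻¹ ≡ 48 (mod 61), so λ ≡ 9·48 ≡ 5.
  x = λ² - 26 - 26 = 25 - 52 ≡ 34; y = λ·(26 - 34) - 7 ≡ 14. → (34, 14)

(34, 14)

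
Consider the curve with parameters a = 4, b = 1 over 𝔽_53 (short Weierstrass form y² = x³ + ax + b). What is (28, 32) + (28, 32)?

tangent at (28, 32): λ = (3·28² + 4)/(2·32) ≡ 24/11. 11⁻¹ ≡ 29 (mod 53), so λ ≡ 24·29 ≡ 7.
  x = λ² - 28 - 28 = 49 - 56 ≡ 46; y = λ·(28 - 46) - 32 ≡ 1. → (46, 1)

(46, 1)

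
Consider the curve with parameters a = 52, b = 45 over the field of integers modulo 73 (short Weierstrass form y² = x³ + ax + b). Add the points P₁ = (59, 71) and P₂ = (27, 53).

(59, 71) + (27, 53). λ = (53 - 71)/(27 - 59) ≡ 55/41 mod 73. 41⁻¹ ≡ 57 (mod 73) since 41·57 = 2337 ≡ 1, so λ ≡ 69.
  x = λ² - 59 - 27 = 4761 - 86 ≡ 3; y = λ·(59 - 3) - 71 ≡ 70. → (3, 70)

(3, 70)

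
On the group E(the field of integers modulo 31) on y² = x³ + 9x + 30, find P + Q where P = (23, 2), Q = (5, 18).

(8, 26)

(23, 2) + (5, 18). λ = (18 - 2)/(5 - 23) ≡ 16/13 mod 31. 13⁻¹ ≡ 12 (mod 31) since 13·12 = 156 ≡ 1, so λ ≡ 6.
  x = λ² - 23 - 5 = 36 - 28 ≡ 8; y = λ·(23 - 8) - 2 ≡ 26. → (8, 26)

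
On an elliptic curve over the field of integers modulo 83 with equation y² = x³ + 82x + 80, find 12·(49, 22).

Write P = (49, 22).
Double-and-add on 12 = (1100)₂. Start with P = (49, 22) for the leading 1-bit.
double: tangent at (49, 22): λ = (3·49² + 82)/(2·22) ≡ 64/44. 44⁻¹ ≡ 17 (mod 83) since 44·17 = 748 ≡ 1, so λ ≡ 64·17 ≡ 9.
  x = λ² - 49 - 49 = 81 - 98 ≡ 66; y = λ·(49 - 66) - 22 ≡ 74. → (66, 74)
add P: (66, 74) + (49, 22). λ = (22 - 74)/(49 - 66) ≡ 31/66 mod 83. 66⁻¹ ≡ 39 (mod 83), so λ ≡ 47.
  x = λ² - 66 - 49 = 2209 - 115 ≡ 19; y = λ·(66 - 19) - 74 ≡ 60. → (19, 60)
double: tangent at (19, 60): λ = (3·19² + 82)/(2·60) ≡ 3/37. 37⁻¹ ≡ 9 (mod 83), so λ ≡ 3·9 ≡ 27.
  x = λ² - 19 - 19 = 729 - 38 ≡ 27; y = λ·(19 - 27) - 60 ≡ 56. → (27, 56)
double: tangent at (27, 56): λ = (3·27² + 82)/(2·56) ≡ 28/29. 29⁻¹ ≡ 63 (mod 83), so λ ≡ 28·63 ≡ 21.
  x = λ² - 27 - 27 = 441 - 54 ≡ 55; y = λ·(27 - 55) - 56 ≡ 20. → (55, 20)

(55, 20)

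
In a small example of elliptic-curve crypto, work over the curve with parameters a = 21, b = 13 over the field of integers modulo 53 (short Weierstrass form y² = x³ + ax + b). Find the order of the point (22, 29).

2P: tangent at (22, 29): λ = (3·22² + 21)/(2·29) ≡ 42/5. 5⁻¹ ≡ 32 (mod 53), so λ ≡ 42·32 ≡ 19.
  x = λ² - 22 - 22 = 361 - 44 ≡ 52; y = λ·(22 - 52) - 29 ≡ 37. → (52, 37)
3P: (52, 37) + (22, 29). λ = (29 - 37)/(22 - 52) ≡ 45/23 mod 53. 23⁻¹ ≡ 30 (mod 53), so λ ≡ 25.
  x = λ² - 52 - 22 = 625 - 74 ≡ 21; y = λ·(52 - 21) - 37 ≡ 49. → (21, 49)
4P: (21, 49) + (22, 29). λ = (29 - 49)/(22 - 21) ≡ 33/1 mod 53. 1⁻¹ ≡ 1 (mod 53), so λ ≡ 33.
  x = λ² - 21 - 22 = 1089 - 43 ≡ 39; y = λ·(21 - 39) - 49 ≡ 46. → (39, 46)
5P: (39, 46) + (22, 29). λ = (29 - 46)/(22 - 39) ≡ 36/36 mod 53. 36⁻¹ ≡ 28 (mod 53), so λ ≡ 1.
  x = λ² - 39 - 22 = 1 - 61 ≡ 46; y = λ·(39 - 46) - 46 ≡ 0. → (46, 0)
6P: (46, 0) + (22, 29). λ = (29 - 0)/(22 - 46) ≡ 29/29 mod 53. 29⁻¹ ≡ 11 (mod 53), so λ ≡ 1.
  x = λ² - 46 - 22 = 1 - 68 ≡ 39; y = λ·(46 - 39) - 0 ≡ 7. → (39, 7)
7P: (39, 7) + (22, 29). λ = (29 - 7)/(22 - 39) ≡ 22/36 mod 53. 36⁻¹ ≡ 28 (mod 53), so λ ≡ 33.
  x = λ² - 39 - 22 = 1089 - 61 ≡ 21; y = λ·(39 - 21) - 7 ≡ 4. → (21, 4)
8P: (21, 4) + (22, 29). λ = (29 - 4)/(22 - 21) ≡ 25/1 mod 53. 1⁻¹ ≡ 1 (mod 53), so λ ≡ 25.
  x = λ² - 21 - 22 = 625 - 43 ≡ 52; y = λ·(21 - 52) - 4 ≡ 16. → (52, 16)
9P: (52, 16) + (22, 29). λ = (29 - 16)/(22 - 52) ≡ 13/23 mod 53. 23⁻¹ ≡ 30 (mod 53) since 23·30 = 690 ≡ 1, so λ ≡ 19.
  x = λ² - 52 - 22 = 361 - 74 ≡ 22; y = λ·(52 - 22) - 16 ≡ 24. → (22, 24)
10P: (22, 24) + (22, 29): same x and y₁ ≡ -y₂, so the sum is ∞.
10P = ∞, so the order is 10.

10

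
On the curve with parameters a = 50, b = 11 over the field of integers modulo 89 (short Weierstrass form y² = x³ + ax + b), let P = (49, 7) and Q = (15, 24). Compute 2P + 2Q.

(51, 56)

First 2P:
Repeated addition: build up to 2P.
2P: tangent at (49, 7): λ = (3·49² + 50)/(2·7) ≡ 44/14. 14⁻¹ ≡ 70 (mod 89), so λ ≡ 44·70 ≡ 54.
  x = λ² - 49 - 49 = 2916 - 98 ≡ 59; y = λ·(49 - 59) - 7 ≡ 76. → (59, 76)
2P = (59, 76).
Next 2Q:
Repeated addition: build up to 2Q.
2Q: tangent at (15, 24): λ = (3·15² + 50)/(2·24) ≡ 13/48. 48⁻¹ ≡ 13 (mod 89), so λ ≡ 13·13 ≡ 80.
  x = λ² - 15 - 15 = 6400 - 30 ≡ 51; y = λ·(15 - 51) - 24 ≡ 33. → (51, 33)
2Q = (51, 33).
Finally 2P + 2Q:
(59, 76) + (51, 33). λ = (33 - 76)/(51 - 59) ≡ 46/81 mod 89. 81⁻¹ ≡ 11 (mod 89) since 81·11 = 891 ≡ 1, so λ ≡ 61.
  x = λ² - 59 - 51 = 3721 - 110 ≡ 51; y = λ·(59 - 51) - 76 ≡ 56. → (51, 56)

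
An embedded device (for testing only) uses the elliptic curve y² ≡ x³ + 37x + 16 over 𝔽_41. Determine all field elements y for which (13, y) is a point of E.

x³ + 37x + 16 = 2694 ≡ 29 (mod 41).
29 is a non-residue mod 41; no y exists.

none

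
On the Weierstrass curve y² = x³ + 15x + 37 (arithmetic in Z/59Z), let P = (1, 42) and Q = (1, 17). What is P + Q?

O

The two points share x = 1 and their y-coordinates satisfy 42 + 17 ≡ 0 (mod 59), so they are inverses. Their sum is O.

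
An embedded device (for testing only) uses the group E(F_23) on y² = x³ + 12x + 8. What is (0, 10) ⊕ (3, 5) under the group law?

(0, 10) + (3, 5). λ = (5 - 10)/(3 - 0) ≡ 18/3 mod 23. 3⁻¹ ≡ 8 (mod 23) since 3·8 = 24 ≡ 1, so λ ≡ 6.
  x = λ² - 0 - 3 = 36 - 3 ≡ 10; y = λ·(0 - 10) - 10 ≡ 22. → (10, 22)

(10, 22)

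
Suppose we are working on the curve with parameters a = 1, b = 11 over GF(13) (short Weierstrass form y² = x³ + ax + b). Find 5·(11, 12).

(11, 1)

Write P = (11, 12).
Repeated addition: build up to 5P.
2P: tangent at (11, 12): λ = (3·11² + 1)/(2·12) ≡ 0/11. 11⁻¹ ≡ 6 (mod 13), so λ ≡ 0·6 ≡ 0.
  x = λ² - 11 - 11 = 0 - 22 ≡ 4; y = λ·(11 - 4) - 12 ≡ 1. → (4, 1)
3P: (4, 1) + (11, 12). λ = (12 - 1)/(11 - 4) ≡ 11/7 mod 13. 7⁻¹ ≡ 2 (mod 13) since 7·2 = 14 ≡ 1, so λ ≡ 9.
  x = λ² - 4 - 11 = 81 - 15 ≡ 1; y = λ·(4 - 1) - 1 ≡ 0. → (1, 0)
4P: (1, 0) + (11, 12). λ = (12 - 0)/(11 - 1) ≡ 12/10 mod 13. 10⁻¹ ≡ 4 (mod 13), so λ ≡ 9.
  x = λ² - 1 - 11 = 81 - 12 ≡ 4; y = λ·(1 - 4) - 0 ≡ 12. → (4, 12)
5P: (4, 12) + (11, 12). λ = (12 - 12)/(11 - 4) ≡ 0/7 mod 13. 7⁻¹ ≡ 2 (mod 13), so λ ≡ 0.
  x = λ² - 4 - 11 = 0 - 15 ≡ 11; y = λ·(4 - 11) - 12 ≡ 1. → (11, 1)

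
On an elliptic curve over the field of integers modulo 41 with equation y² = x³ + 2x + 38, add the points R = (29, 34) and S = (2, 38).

(29, 34) + (2, 38). λ = (38 - 34)/(2 - 29) ≡ 4/14 mod 41. 14⁻¹ ≡ 3 (mod 41) since 14·3 = 42 ≡ 1, so λ ≡ 12.
  x = λ² - 29 - 2 = 144 - 31 ≡ 31; y = λ·(29 - 31) - 34 ≡ 24. → (31, 24)

(31, 24)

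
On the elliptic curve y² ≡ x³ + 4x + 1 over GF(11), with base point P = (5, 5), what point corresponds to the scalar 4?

Double-and-add on 4 = (100)₂. Start with P = (5, 5) for the leading 1-bit.
double: tangent at (5, 5): λ = (3·5² + 4)/(2·5) ≡ 2/10. 10⁻¹ ≡ 10 (mod 11) since 10·10 = 100 ≡ 1, so λ ≡ 2·10 ≡ 9.
  x = λ² - 5 - 5 = 81 - 10 ≡ 5; y = λ·(5 - 5) - 5 ≡ 6. → (5, 6)
double: tangent at (5, 6): λ = (3·5² + 4)/(2·6) ≡ 2/1. 1⁻¹ ≡ 1 (mod 11), so λ ≡ 2·1 ≡ 2.
  x = λ² - 5 - 5 = 4 - 10 ≡ 5; y = λ·(5 - 5) - 6 ≡ 5. → (5, 5)

(5, 5)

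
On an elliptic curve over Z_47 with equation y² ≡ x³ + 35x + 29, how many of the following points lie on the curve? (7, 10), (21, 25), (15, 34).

3

(7, 10): 10² ≡ 6, rhs ≡ 6 → on.
(21, 25): 25² ≡ 14, rhs ≡ 14 → on.
(15, 34): 34² ≡ 28, rhs ≡ 28 → on.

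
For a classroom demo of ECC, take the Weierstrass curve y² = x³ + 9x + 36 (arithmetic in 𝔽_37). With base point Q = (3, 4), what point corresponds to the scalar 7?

Repeated addition: build up to 7Q.
2Q: tangent at (3, 4): λ = (3·3² + 9)/(2·4) ≡ 36/8. 8⁻¹ ≡ 14 (mod 37), so λ ≡ 36·14 ≡ 23.
  x = λ² - 3 - 3 = 529 - 6 ≡ 5; y = λ·(3 - 5) - 4 ≡ 24. → (5, 24)
3Q: (5, 24) + (3, 4). λ = (4 - 24)/(3 - 5) ≡ 17/35 mod 37. 35⁻¹ ≡ 18 (mod 37) since 35·18 = 630 ≡ 1, so λ ≡ 10.
  x = λ² - 5 - 3 = 100 - 8 ≡ 18; y = λ·(5 - 18) - 24 ≡ 31. → (18, 31)
4Q: (18, 31) + (3, 4). λ = (4 - 31)/(3 - 18) ≡ 10/22 mod 37. 22⁻¹ ≡ 32 (mod 37) since 22·32 = 704 ≡ 1, so λ ≡ 24.
  x = λ² - 18 - 3 = 576 - 21 ≡ 0; y = λ·(18 - 0) - 31 ≡ 31. → (0, 31)
5Q: (0, 31) + (3, 4). λ = (4 - 31)/(3 - 0) ≡ 10/3 mod 37. 3⁻¹ ≡ 25 (mod 37), so λ ≡ 28.
  x = λ² - 0 - 3 = 784 - 3 ≡ 4; y = λ·(0 - 4) - 31 ≡ 5. → (4, 5)
6Q: (4, 5) + (3, 4). λ = (4 - 5)/(3 - 4) ≡ 36/36 mod 37. 36⁻¹ ≡ 36 (mod 37), so λ ≡ 1.
  x = λ² - 4 - 3 = 1 - 7 ≡ 31; y = λ·(4 - 31) - 5 ≡ 5. → (31, 5)
7Q: (31, 5) + (3, 4). λ = (4 - 5)/(3 - 31) ≡ 36/9 mod 37. 9⁻¹ ≡ 33 (mod 37), so λ ≡ 4.
  x = λ² - 31 - 3 = 16 - 34 ≡ 19; y = λ·(31 - 19) - 5 ≡ 6. → (19, 6)

(19, 6)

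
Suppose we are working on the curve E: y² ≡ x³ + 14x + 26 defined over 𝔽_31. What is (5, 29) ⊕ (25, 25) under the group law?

(5, 29) + (25, 25). λ = (25 - 29)/(25 - 5) ≡ 27/20 mod 31. 20⁻¹ ≡ 14 (mod 31) since 20·14 = 280 ≡ 1, so λ ≡ 6.
  x = λ² - 5 - 25 = 36 - 30 ≡ 6; y = λ·(5 - 6) - 29 ≡ 27. → (6, 27)

(6, 27)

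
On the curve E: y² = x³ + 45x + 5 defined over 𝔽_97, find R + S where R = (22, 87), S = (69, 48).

(3, 19)

(22, 87) + (69, 48). λ = (48 - 87)/(69 - 22) ≡ 58/47 mod 97. 47⁻¹ ≡ 64 (mod 97), so λ ≡ 26.
  x = λ² - 22 - 69 = 676 - 91 ≡ 3; y = λ·(22 - 3) - 87 ≡ 19. → (3, 19)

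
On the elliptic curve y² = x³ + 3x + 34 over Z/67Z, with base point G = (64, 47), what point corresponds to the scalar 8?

Double-and-add on 8 = (1000)₂. Start with G = (64, 47) for the leading 1-bit.
double: tangent at (64, 47): λ = (3·64² + 3)/(2·47) ≡ 30/27. 27⁻¹ ≡ 5 (mod 67) since 27·5 = 135 ≡ 1, so λ ≡ 30·5 ≡ 16.
  x = λ² - 64 - 64 = 256 - 128 ≡ 61; y = λ·(64 - 61) - 47 ≡ 1. → (61, 1)
double: tangent at (61, 1): λ = (3·61² + 3)/(2·1) ≡ 44/2. 2⁻¹ ≡ 34 (mod 67), so λ ≡ 44·34 ≡ 22.
  x = λ² - 61 - 61 = 484 - 122 ≡ 27; y = λ·(61 - 27) - 1 ≡ 10. → (27, 10)
double: tangent at (27, 10): λ = (3·27² + 3)/(2·10) ≡ 46/20. 20⁻¹ ≡ 57 (mod 67) since 20·57 = 1140 ≡ 1, so λ ≡ 46·57 ≡ 9.
  x = λ² - 27 - 27 = 81 - 54 ≡ 27; y = λ·(27 - 27) - 10 ≡ 57. → (27, 57)

(27, 57)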